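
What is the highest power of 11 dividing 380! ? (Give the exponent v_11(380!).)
v_11(380!) = 37

Legendre's formula: v_p(n!) = Σ_{k ≥ 1} ⌊n / p^k⌋. For p = 11, n = 380, the terms are:
  ⌊380/11^1⌋ = ⌊380/11⌋ = 34
  ⌊380/11^2⌋ = ⌊380/121⌋ = 3
(the next term ⌊380/11^3⌋ = 0, terminating the sum). Summing: v_11(380!) = 34 + 3 = 37.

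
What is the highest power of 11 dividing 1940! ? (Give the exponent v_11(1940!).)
v_11(1940!) = 193

Legendre's formula: v_p(n!) = Σ_{k ≥ 1} ⌊n / p^k⌋. For p = 11, n = 1940, the terms are:
  ⌊1940/11^1⌋ = ⌊1940/11⌋ = 176
  ⌊1940/11^2⌋ = ⌊1940/121⌋ = 16
  ⌊1940/11^3⌋ = ⌊1940/1331⌋ = 1
(the next term ⌊1940/11^4⌋ = 0, terminating the sum). Summing: v_11(1940!) = 176 + 16 + 1 = 193.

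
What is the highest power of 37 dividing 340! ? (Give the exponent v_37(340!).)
v_37(340!) = 9

Legendre's formula: v_p(n!) = Σ_{k ≥ 1} ⌊n / p^k⌋. For p = 37, n = 340, the terms are:
  ⌊340/37^1⌋ = ⌊340/37⌋ = 9
(the next term ⌊340/37^2⌋ = 0, terminating the sum). Summing: v_37(340!) = 9 = 9.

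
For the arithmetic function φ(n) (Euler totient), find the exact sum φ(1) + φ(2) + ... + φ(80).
Σ_{n ≤ 80} φ(n) = 1966

Compute φ(n) for each 1 ≤ n ≤ 80: φ(1) = 1, φ(2) = 1, φ(3) = 2, φ(4) = 2, φ(5) = 4, φ(6) = 2, φ(7) = 6, φ(8) = 4, φ(9) = 6, φ(10) = 4, φ(11) = 10, φ(12) = 4, φ(13) = 12, φ(14) = 6, φ(15) = 8, φ(16) = 8, φ(17) = 16, φ(18) = 6, φ(19) = 18, φ(20) = 8, φ(21) = 12, φ(22) = 10, φ(23) = 22, φ(24) = 8, φ(25) = 20, φ(26) = 12, φ(27) = 18, φ(28) = 12, φ(29) = 28, φ(30) = 8, φ(31) = 30, φ(32) = 16, φ(33) = 20, φ(34) = 16, φ(35) = 24, φ(36) = 12, φ(37) = 36, φ(38) = 18, φ(39) = 24, φ(40) = 16, φ(41) = 40, φ(42) = 12, φ(43) = 42, φ(44) = 20, φ(45) = 24, φ(46) = 22, φ(47) = 46, φ(48) = 16, φ(49) = 42, φ(50) = 20, φ(51) = 32, φ(52) = 24, φ(53) = 52, φ(54) = 18, φ(55) = 40, φ(56) = 24, φ(57) = 36, φ(58) = 28, φ(59) = 58, φ(60) = 16, φ(61) = 60, φ(62) = 30, φ(63) = 36, φ(64) = 32, φ(65) = 48, φ(66) = 20, φ(67) = 66, φ(68) = 32, φ(69) = 44, φ(70) = 24, φ(71) = 70, φ(72) = 24, φ(73) = 72, φ(74) = 36, φ(75) = 40, φ(76) = 36, φ(77) = 60, φ(78) = 24, φ(79) = 78, φ(80) = 32. Summing all 80 values: 1966. (Average order: Σ_{n ≤ x} φ(n) ~ (3/π²) x². For x = 80, (3/π²)·80² ≈ 1945.37.)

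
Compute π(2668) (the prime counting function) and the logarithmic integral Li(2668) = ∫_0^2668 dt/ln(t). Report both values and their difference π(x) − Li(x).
π(2668) = 386;  Li(2668) ≈ 400.99;  π(x) − Li(x) ≈ -14.99.

Direct count of primes ≤ 2668 gives π(2668) = 386. Numerical evaluation of the logarithmic integral gives Li(2668) ≈ 400.99. The difference π(x) − Li(x) ≈ -14.99 is typically negative for small/moderate x (Li(x) overestimates), though Littlewood's theorem shows this sign changes infinitely often.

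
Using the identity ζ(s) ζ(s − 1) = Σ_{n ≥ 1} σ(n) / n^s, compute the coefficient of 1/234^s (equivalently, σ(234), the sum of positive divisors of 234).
σ(234) = 546

In the product (Σ m^0/m^s)(Σ k / k^s) = Σ (Σ_{d | n} d) / n^s, the coefficient of 1/n^s is σ(n) = Σ_{d | n} d. For n = 234, divisors are [1, 2, 3, 6, 9, 13, 18, 26, 39, 78, 117, 234]; summing: σ(234) = 546.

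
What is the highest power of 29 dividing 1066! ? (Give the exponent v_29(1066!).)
v_29(1066!) = 37

Legendre's formula: v_p(n!) = Σ_{k ≥ 1} ⌊n / p^k⌋. For p = 29, n = 1066, the terms are:
  ⌊1066/29^1⌋ = ⌊1066/29⌋ = 36
  ⌊1066/29^2⌋ = ⌊1066/841⌋ = 1
(the next term ⌊1066/29^3⌋ = 0, terminating the sum). Summing: v_29(1066!) = 36 + 1 = 37.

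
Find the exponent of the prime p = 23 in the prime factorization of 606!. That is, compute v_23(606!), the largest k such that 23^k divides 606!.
v_23(606!) = 27

Legendre's formula: v_p(n!) = Σ_{k ≥ 1} ⌊n / p^k⌋. For p = 23, n = 606, the terms are:
  ⌊606/23^1⌋ = ⌊606/23⌋ = 26
  ⌊606/23^2⌋ = ⌊606/529⌋ = 1
(the next term ⌊606/23^3⌋ = 0, terminating the sum). Summing: v_23(606!) = 26 + 1 = 27.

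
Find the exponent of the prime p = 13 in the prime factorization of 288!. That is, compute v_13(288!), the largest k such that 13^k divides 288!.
v_13(288!) = 23

Legendre's formula: v_p(n!) = Σ_{k ≥ 1} ⌊n / p^k⌋. For p = 13, n = 288, the terms are:
  ⌊288/13^1⌋ = ⌊288/13⌋ = 22
  ⌊288/13^2⌋ = ⌊288/169⌋ = 1
(the next term ⌊288/13^3⌋ = 0, terminating the sum). Summing: v_13(288!) = 22 + 1 = 23.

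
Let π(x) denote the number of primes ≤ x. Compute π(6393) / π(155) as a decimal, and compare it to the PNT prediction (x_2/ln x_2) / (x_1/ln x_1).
π(6393)/π(155) = 833/36 ≈ 23.1389;  PNT prediction ≈ 23.7382.

π(155) = 36 and π(6393) = 833, so π(6393)/π(155) ≈ 23.1389. The PNT-predicted ratio is (6393/ln(6393)) / (155/ln(155)) ≈ 23.7382. The two agree to within a few percent, as expected.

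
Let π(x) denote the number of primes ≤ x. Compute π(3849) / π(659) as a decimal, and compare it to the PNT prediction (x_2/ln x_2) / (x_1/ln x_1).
π(3849)/π(659) = 533/120 ≈ 4.4417;  PNT prediction ≈ 4.5921.

π(659) = 120 and π(3849) = 533, so π(3849)/π(659) ≈ 4.4417. The PNT-predicted ratio is (3849/ln(3849)) / (659/ln(659)) ≈ 4.5921. The two agree to within a few percent, as expected.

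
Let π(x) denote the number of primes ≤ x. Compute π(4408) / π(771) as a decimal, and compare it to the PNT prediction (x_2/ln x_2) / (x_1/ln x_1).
π(4408)/π(771) = 599/136 ≈ 4.4044;  PNT prediction ≈ 4.5293.

π(771) = 136 and π(4408) = 599, so π(4408)/π(771) ≈ 4.4044. The PNT-predicted ratio is (4408/ln(4408)) / (771/ln(771)) ≈ 4.5293. The two agree to within a few percent, as expected.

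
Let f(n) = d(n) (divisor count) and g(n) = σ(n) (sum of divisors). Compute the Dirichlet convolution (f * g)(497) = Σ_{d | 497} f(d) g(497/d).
(d * σ)(497) = 740

Divisors of 497: [1, 7, 71, 497]. For each d | 497:
  d = 1: d(1) · σ(497/1) = 1 · 576 = 576
  d = 7: d(7) · σ(497/7) = 2 · 72 = 144
  d = 71: d(71) · σ(497/71) = 2 · 8 = 16
  d = 497: d(497) · σ(497/497) = 4 · 1 = 4
Summing: (d * σ)(497) = 576 + 144 + 16 + 4 = 740.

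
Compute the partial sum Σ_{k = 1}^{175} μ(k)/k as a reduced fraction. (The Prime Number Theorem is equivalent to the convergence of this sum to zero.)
Σ μ(k)/k = -291895861671370214401988773976597804369856804354890517841750669749/27764983964554203230141949225149376041830084932479143674493613998285

Values of μ(k) for 1 ≤ k ≤ 175: μ(1) = 1, μ(2) = -1, μ(3) = -1, μ(5) = -1, μ(6) = 1, μ(7) = -1, μ(10) = 1, μ(11) = -1, μ(13) = -1, μ(14) = 1, μ(15) = 1, μ(17) = -1, μ(19) = -1, μ(21) = 1, μ(22) = 1, μ(23) = -1, μ(26) = 1, μ(29) = -1, μ(30) = -1, μ(31) = -1, μ(33) = 1, μ(34) = 1, μ(35) = 1, μ(37) = -1, μ(38) = 1, μ(39) = 1, μ(41) = -1, μ(42) = -1, μ(43) = -1, μ(46) = 1, μ(47) = -1, μ(51) = 1, μ(53) = -1, μ(55) = 1, μ(57) = 1, μ(58) = 1, μ(59) = -1, μ(61) = -1, μ(62) = 1, μ(65) = 1, μ(66) = -1, μ(67) = -1, μ(69) = 1, μ(70) = -1, μ(71) = -1, μ(73) = -1, μ(74) = 1, μ(77) = 1, μ(78) = -1, μ(79) = -1, μ(82) = 1, μ(83) = -1, μ(85) = 1, μ(86) = 1, μ(87) = 1, μ(89) = -1, μ(91) = 1, μ(93) = 1, μ(94) = 1, μ(95) = 1, μ(97) = -1, μ(101) = -1, μ(102) = -1, μ(103) = -1, μ(105) = -1, μ(106) = 1, μ(107) = -1, μ(109) = -1, μ(110) = -1, μ(111) = 1, μ(113) = -1, μ(114) = -1, μ(115) = 1, μ(118) = 1, μ(119) = 1, μ(122) = 1, μ(123) = 1, μ(127) = -1, μ(129) = 1, μ(130) = -1, μ(131) = -1, μ(133) = 1, μ(134) = 1, μ(137) = -1, μ(138) = -1, μ(139) = -1, μ(141) = 1, μ(142) = 1, μ(143) = 1, μ(145) = 1, μ(146) = 1, μ(149) = -1, μ(151) = -1, μ(154) = -1, μ(155) = 1, μ(157) = -1, μ(158) = 1, μ(159) = 1, μ(161) = 1, μ(163) = -1, μ(165) = -1, μ(166) = 1, μ(167) = -1, μ(170) = -1, μ(173) = -1, μ(174) = -1, with μ = 0 on non-squarefree integers. Summing μ(k)/k for k where μ(k) ≠ 0 gives -291895861671370214401988773976597804369856804354890517841750669749/27764983964554203230141949225149376041830084932479143674493613998285 ≈ -0.0105. (PNT ⟺ this sum → 0 as n → ∞.)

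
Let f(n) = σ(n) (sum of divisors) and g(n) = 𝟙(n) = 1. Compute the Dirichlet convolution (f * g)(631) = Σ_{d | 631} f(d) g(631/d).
(σ * 𝟙)(631) = 633

Divisors of 631: [1, 631]. For each d | 631:
  d = 1: σ(1) · 𝟙(631/1) = 1 · 1 = 1
  d = 631: σ(631) · 𝟙(631/631) = 632 · 1 = 632
Summing: (σ * 𝟙)(631) = 1 + 632 = 633.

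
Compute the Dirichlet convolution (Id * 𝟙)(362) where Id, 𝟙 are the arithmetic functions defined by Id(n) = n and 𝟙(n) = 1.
(Id * 𝟙)(362) = 546

Divisors of 362: [1, 2, 181, 362]. For each d | 362:
  d = 1: Id(1) · 𝟙(362/1) = 1 · 1 = 1
  d = 2: Id(2) · 𝟙(362/2) = 2 · 1 = 2
  d = 181: Id(181) · 𝟙(362/181) = 181 · 1 = 181
  d = 362: Id(362) · 𝟙(362/362) = 362 · 1 = 362
Summing: (Id * 𝟙)(362) = 1 + 2 + 181 + 362 = 546.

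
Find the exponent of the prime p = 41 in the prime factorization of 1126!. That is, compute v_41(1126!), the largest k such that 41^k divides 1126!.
v_41(1126!) = 27

Legendre's formula: v_p(n!) = Σ_{k ≥ 1} ⌊n / p^k⌋. For p = 41, n = 1126, the terms are:
  ⌊1126/41^1⌋ = ⌊1126/41⌋ = 27
(the next term ⌊1126/41^2⌋ = 0, terminating the sum). Summing: v_41(1126!) = 27 = 27.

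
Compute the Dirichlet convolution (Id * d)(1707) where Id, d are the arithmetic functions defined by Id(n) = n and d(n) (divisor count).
(Id * d)(1707) = 2855

Divisors of 1707: [1, 3, 569, 1707]. For each d | 1707:
  d = 1: Id(1) · d(1707/1) = 1 · 4 = 4
  d = 3: Id(3) · d(1707/3) = 3 · 2 = 6
  d = 569: Id(569) · d(1707/569) = 569 · 2 = 1138
  d = 1707: Id(1707) · d(1707/1707) = 1707 · 1 = 1707
Summing: (Id * d)(1707) = 4 + 6 + 1138 + 1707 = 2855.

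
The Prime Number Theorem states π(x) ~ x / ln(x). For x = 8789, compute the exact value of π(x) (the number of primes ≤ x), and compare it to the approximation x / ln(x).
π(8789) = 1095;  x/ln(x) ≈ 967.82;  relative error ≈ 11.61%.

Directly count primes up to 8789: π(8789) = 1095. The PNT approximation gives 8789/ln(8789) ≈ 8789/9.08126 ≈ 967.82. Relative error (π(x) − x/ln(x)) / π(x) ≈ 11.61%; the approximation is known to undercount slightly (Li(x) is a better estimate).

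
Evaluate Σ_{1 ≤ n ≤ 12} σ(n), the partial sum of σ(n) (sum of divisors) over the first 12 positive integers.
Σ_{n ≤ 12} σ(n) = 127

Compute σ(n) for each 1 ≤ n ≤ 12: σ(1) = 1, σ(2) = 3, σ(3) = 4, σ(4) = 7, σ(5) = 6, σ(6) = 12, σ(7) = 8, σ(8) = 15, σ(9) = 13, σ(10) = 18, σ(11) = 12, σ(12) = 28. Summing all 12 values: 127. (Average order: Σ_{n ≤ x} σ(n) ~ (π²/12) x². For x = 12, (π²/12)·12² ≈ 118.44.)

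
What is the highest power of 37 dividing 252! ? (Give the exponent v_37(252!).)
v_37(252!) = 6

Legendre's formula: v_p(n!) = Σ_{k ≥ 1} ⌊n / p^k⌋. For p = 37, n = 252, the terms are:
  ⌊252/37^1⌋ = ⌊252/37⌋ = 6
(the next term ⌊252/37^2⌋ = 0, terminating the sum). Summing: v_37(252!) = 6 = 6.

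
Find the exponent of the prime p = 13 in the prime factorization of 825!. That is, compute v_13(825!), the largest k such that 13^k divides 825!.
v_13(825!) = 67

Legendre's formula: v_p(n!) = Σ_{k ≥ 1} ⌊n / p^k⌋. For p = 13, n = 825, the terms are:
  ⌊825/13^1⌋ = ⌊825/13⌋ = 63
  ⌊825/13^2⌋ = ⌊825/169⌋ = 4
(the next term ⌊825/13^3⌋ = 0, terminating the sum). Summing: v_13(825!) = 63 + 4 = 67.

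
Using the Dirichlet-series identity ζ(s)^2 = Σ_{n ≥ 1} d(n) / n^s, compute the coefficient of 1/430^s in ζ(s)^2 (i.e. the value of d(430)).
d(430) = 8

ζ(s)^2 = (Σ 1/m^s)(Σ 1/k^s). The coefficient of 1/n^s in the product is the number of ordered pairs (m, k) with mk = n, which equals d(n). For n = 430, divisors are [1, 2, 5, 10, 43, 86, 215, 430], so d(430) = 8.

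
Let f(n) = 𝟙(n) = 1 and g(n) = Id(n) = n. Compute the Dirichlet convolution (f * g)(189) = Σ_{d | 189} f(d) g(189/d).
(𝟙 * Id)(189) = 320

Divisors of 189: [1, 3, 7, 9, 21, 27, 63, 189]. For each d | 189:
  d = 1: 𝟙(1) · Id(189/1) = 1 · 189 = 189
  d = 3: 𝟙(3) · Id(189/3) = 1 · 63 = 63
  d = 7: 𝟙(7) · Id(189/7) = 1 · 27 = 27
  d = 9: 𝟙(9) · Id(189/9) = 1 · 21 = 21
  d = 21: 𝟙(21) · Id(189/21) = 1 · 9 = 9
  d = 27: 𝟙(27) · Id(189/27) = 1 · 7 = 7
  d = 63: 𝟙(63) · Id(189/63) = 1 · 3 = 3
  d = 189: 𝟙(189) · Id(189/189) = 1 · 1 = 1
Summing: (𝟙 * Id)(189) = 189 + 63 + 27 + 21 + 9 + 7 + 3 + 1 = 320.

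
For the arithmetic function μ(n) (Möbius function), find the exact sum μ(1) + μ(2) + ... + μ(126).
Σ_{n ≤ 126} μ(n) = -1

Compute μ(n) for each 1 ≤ n ≤ 126: μ(1) = 1, μ(2) = -1, μ(3) = -1, μ(4) = 0, μ(5) = -1, μ(6) = 1, μ(7) = -1, μ(8) = 0, μ(9) = 0, μ(10) = 1, μ(11) = -1, μ(12) = 0, μ(13) = -1, μ(14) = 1, μ(15) = 1, μ(16) = 0, μ(17) = -1, μ(18) = 0, μ(19) = -1, μ(20) = 0, μ(21) = 1, μ(22) = 1, μ(23) = -1, μ(24) = 0, μ(25) = 0, μ(26) = 1, μ(27) = 0, μ(28) = 0, μ(29) = -1, μ(30) = -1, μ(31) = -1, μ(32) = 0, μ(33) = 1, μ(34) = 1, μ(35) = 1, μ(36) = 0, μ(37) = -1, μ(38) = 1, μ(39) = 1, μ(40) = 0, μ(41) = -1, μ(42) = -1, μ(43) = -1, μ(44) = 0, μ(45) = 0, μ(46) = 1, μ(47) = -1, μ(48) = 0, μ(49) = 0, μ(50) = 0, μ(51) = 1, μ(52) = 0, μ(53) = -1, μ(54) = 0, μ(55) = 1, μ(56) = 0, μ(57) = 1, μ(58) = 1, μ(59) = -1, μ(60) = 0, μ(61) = -1, μ(62) = 1, μ(63) = 0, μ(64) = 0, μ(65) = 1, μ(66) = -1, μ(67) = -1, μ(68) = 0, μ(69) = 1, μ(70) = -1, μ(71) = -1, μ(72) = 0, μ(73) = -1, μ(74) = 1, μ(75) = 0, μ(76) = 0, μ(77) = 1, μ(78) = -1, μ(79) = -1, μ(80) = 0, μ(81) = 0, μ(82) = 1, μ(83) = -1, μ(84) = 0, μ(85) = 1, μ(86) = 1, μ(87) = 1, μ(88) = 0, μ(89) = -1, μ(90) = 0, μ(91) = 1, μ(92) = 0, μ(93) = 1, μ(94) = 1, μ(95) = 1, μ(96) = 0, μ(97) = -1, μ(98) = 0, μ(99) = 0, μ(100) = 0, μ(101) = -1, μ(102) = -1, μ(103) = -1, μ(104) = 0, μ(105) = -1, μ(106) = 1, μ(107) = -1, μ(108) = 0, μ(109) = -1, μ(110) = -1, μ(111) = 1, μ(112) = 0, μ(113) = -1, μ(114) = -1, μ(115) = 1, μ(116) = 0, μ(117) = 0, μ(118) = 1, μ(119) = 1, μ(120) = 0, μ(121) = 0, μ(122) = 1, μ(123) = 1, μ(124) = 0, μ(125) = 0, μ(126) = 0. Summing all 126 values: -1. (Mertens function M(x) = Σ_{n ≤ x} μ(n); on average M(x) should be small (PNT ⟺ M(x) = o(x)).)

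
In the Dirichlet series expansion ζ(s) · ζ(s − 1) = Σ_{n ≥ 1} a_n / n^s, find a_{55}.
σ(55) = 72

In the product (Σ m^0/m^s)(Σ k / k^s) = Σ (Σ_{d | n} d) / n^s, the coefficient of 1/n^s is σ(n) = Σ_{d | n} d. For n = 55, divisors are [1, 5, 11, 55]; summing: σ(55) = 72.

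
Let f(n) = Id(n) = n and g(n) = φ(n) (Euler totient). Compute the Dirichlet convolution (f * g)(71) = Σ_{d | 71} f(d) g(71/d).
(Id * φ)(71) = 141

Divisors of 71: [1, 71]. For each d | 71:
  d = 1: Id(1) · φ(71/1) = 1 · 70 = 70
  d = 71: Id(71) · φ(71/71) = 71 · 1 = 71
Summing: (Id * φ)(71) = 70 + 71 = 141.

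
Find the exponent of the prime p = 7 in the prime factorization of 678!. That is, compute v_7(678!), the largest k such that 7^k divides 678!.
v_7(678!) = 110

Legendre's formula: v_p(n!) = Σ_{k ≥ 1} ⌊n / p^k⌋. For p = 7, n = 678, the terms are:
  ⌊678/7^1⌋ = ⌊678/7⌋ = 96
  ⌊678/7^2⌋ = ⌊678/49⌋ = 13
  ⌊678/7^3⌋ = ⌊678/343⌋ = 1
(the next term ⌊678/7^4⌋ = 0, terminating the sum). Summing: v_7(678!) = 96 + 13 + 1 = 110.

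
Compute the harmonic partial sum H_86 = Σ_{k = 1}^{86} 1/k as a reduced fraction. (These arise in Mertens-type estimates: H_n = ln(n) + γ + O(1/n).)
H_86 = 3698356445237207772956045432953649519/734184632222154704090370027645633600

Direct summation: H_86 = 1 + 1/2 + ... + 1/86. The least common denominator is lcm(1, ..., 86) = 8076030954443701744994070304101969600; over this denominator the numerator is 8076030954443701744994070304101969600 + 4038015477221850872497035152050984800 + 2692010318147900581664690101367323200 + 2019007738610925436248517576025492400 + 1615206190888740348998814060820393920 + 1346005159073950290832345050683661600 + 1153718707777671677856295757728852800 + 1009503869305462718124258788012746200 + 897336772715966860554896700455774400 + 807603095444370174499407030410196960 + 734184632222154704090370027645633600 + 673002579536975145416172525341830800 + 621233150341823211153390023392459200 + 576859353888835838928147878864426400 + 538402063629580116332938020273464640 + 504751934652731359062129394006373100 + 475060644379041279117298253182468800 + 448668386357983430277448350227887200 + 425054260760194828683898437057998400 + 403801547722185087249703515205098480 + 384572902592557225952098585909617600 + 367092316111077352045185013822816800 + 351131780627987032391046534960955200 + 336501289768487572708086262670915400 + 323041238177748069799762812164078784 + 310616575170911605576695011696229600 + 299112257571988953518298900151924800 + 288429676944417919464073939432213200 + 278483826015300060172209320831102400 + 269201031814790058166469010136732320 + 260517127562700056290131300132321600 + 252375967326365679531064697003186550 + 244728210740718234696790009215211200 + 237530322189520639558649126591234400 + 230743741555534335571259151545770560 + 224334193178991715138724175113943600 + 218271106876856803918758656867620800 + 212527130380097414341949218528999200 + 207077716780607737051130007797486400 + 201900773861092543624851757602549240 + 196976364742529310853513909856145600 + 192286451296278612976049292954808800 + 187814673359155854534745821025627200 + 183546158055538676022592506911408400 + 179467354543193372110979340091154880 + 175565890313993516195523267480477600 + 171830445839227696702001495831956800 + 168250644884243786354043131335457700 + 164816958253953096836613679675550400 + 161520619088874034899881406082039392 + 158353548126347093039099417727489600 + 155308287585455802788347505848114800 + 152377942536673617830076798190603200 + 149556128785994476759149450075962400 + 146836926444430940818074005529126720 + 144214838472208959732036969716106600 + 141684753586731609561299479019332800 + 139241913007650030086104660415551200 + 136881880583791554999899496679694400 + 134600515907395029083234505068366160 + 132393950072847569590066726296753600 + 130258563781350028145065650066160800 + 128190967530852408650699528636539200 + 126187983663182839765532348501593275 + 124246630068364642230678004678491840 + 122364105370359117348395004607605600 + 120537775439458234999911497076148800 + 118765161094760319779324563295617200 + 117043926875995677463682178320318400 + 115371870777767167785629575772885280 + 113746914851319742887240426818337600 + 112167096589495857569362087556971800 + 110630561019776736232795483617835200 + 109135553438428401959379328433810400 + 107680412725916023266587604054692928 + 106263565190048707170974609264499600 + 104883518888879243441481432520804800 + 103538858390303868525565003898743200 + 102228239929667110696127472203822400 + 100950386930546271812425878801274620 + 99704085857329651172766300050641600 + 98488182371264655426756954928072800 + 97301577764381948734868316916891200 + 96143225648139306488024646477404400 + 95012128875808255823459650636493760 + 93907336679577927267372910512813600 = 40681920897609285502516499762490144709, so H_86 = 40681920897609285502516499762490144709/8076030954443701744994070304101969600; reducing by gcd(40681920897609285502516499762490144709, 8076030954443701744994070304101969600) = 11 gives 3698356445237207772956045432953649519/734184632222154704090370027645633600 ≈ 5.03737. (The PNT-adjacent estimate ln(86) + γ ≈ 5.03156 matches within O(1/n).)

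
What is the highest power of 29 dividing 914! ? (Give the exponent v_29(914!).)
v_29(914!) = 32

Legendre's formula: v_p(n!) = Σ_{k ≥ 1} ⌊n / p^k⌋. For p = 29, n = 914, the terms are:
  ⌊914/29^1⌋ = ⌊914/29⌋ = 31
  ⌊914/29^2⌋ = ⌊914/841⌋ = 1
(the next term ⌊914/29^3⌋ = 0, terminating the sum). Summing: v_29(914!) = 31 + 1 = 32.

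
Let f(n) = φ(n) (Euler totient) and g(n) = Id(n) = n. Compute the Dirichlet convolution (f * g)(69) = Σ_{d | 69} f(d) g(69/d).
(φ * Id)(69) = 225

Divisors of 69: [1, 3, 23, 69]. For each d | 69:
  d = 1: φ(1) · Id(69/1) = 1 · 69 = 69
  d = 3: φ(3) · Id(69/3) = 2 · 23 = 46
  d = 23: φ(23) · Id(69/23) = 22 · 3 = 66
  d = 69: φ(69) · Id(69/69) = 44 · 1 = 44
Summing: (φ * Id)(69) = 69 + 46 + 66 + 44 = 225.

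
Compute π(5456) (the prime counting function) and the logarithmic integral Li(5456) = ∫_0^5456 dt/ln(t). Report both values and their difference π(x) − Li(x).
π(5456) = 721;  Li(5456) ≈ 737.54;  π(x) − Li(x) ≈ -16.54.

Direct count of primes ≤ 5456 gives π(5456) = 721. Numerical evaluation of the logarithmic integral gives Li(5456) ≈ 737.54. The difference π(x) − Li(x) ≈ -16.54 is typically negative for small/moderate x (Li(x) overestimates), though Littlewood's theorem shows this sign changes infinitely often.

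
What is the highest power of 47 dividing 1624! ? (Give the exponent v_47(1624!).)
v_47(1624!) = 34

Legendre's formula: v_p(n!) = Σ_{k ≥ 1} ⌊n / p^k⌋. For p = 47, n = 1624, the terms are:
  ⌊1624/47^1⌋ = ⌊1624/47⌋ = 34
(the next term ⌊1624/47^2⌋ = 0, terminating the sum). Summing: v_47(1624!) = 34 = 34.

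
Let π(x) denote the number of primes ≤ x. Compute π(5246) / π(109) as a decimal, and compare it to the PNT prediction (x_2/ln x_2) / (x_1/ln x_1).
π(5246)/π(109) = 697/29 ≈ 24.0345;  PNT prediction ≈ 26.3609.

π(109) = 29 and π(5246) = 697, so π(5246)/π(109) ≈ 24.0345. The PNT-predicted ratio is (5246/ln(5246)) / (109/ln(109)) ≈ 26.3609. The two agree to within a few percent, as expected.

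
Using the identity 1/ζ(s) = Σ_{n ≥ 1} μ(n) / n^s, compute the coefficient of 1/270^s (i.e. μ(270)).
μ(270) = 0

Factor n = 270 = 2 · 3^3 · 5. μ(n) = 0 if any exponent ≥ 2 (not squarefree); otherwise μ(n) = (−1)^{ω(n)} where ω(n) is the number of distinct prime factors. Applying: μ(270) = 0.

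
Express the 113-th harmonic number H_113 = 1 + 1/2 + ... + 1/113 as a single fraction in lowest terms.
H_113 = 92269644494133624806164448254219916691626018956801/17379782769567790172972927968296006432665936992320

Direct summation: H_113 = 1 + 1/2 + ... + 1/113. The least common denominator is lcm(1, ..., 113) = 955888052326228459513511038256280353796626534577600; over this denominator the numerator is 955888052326228459513511038256280353796626534577600 + 477944026163114229756755519128140176898313267288800 + 318629350775409486504503679418760117932208844859200 + 238972013081557114878377759564070088449156633644400 + 191177610465245691902702207651256070759325306915520 + 159314675387704743252251839709380058966104422429600 + 136555436046604065644787291179468621970946647796800 + 119486006540778557439188879782035044224578316822200 + 106209783591803162168167893139586705977402948286400 + 95588805232622845951351103825628035379662653457760 + 86898913847838950864864639841480032163329684961600 + 79657337693852371626125919854690029483052211214800 + 73529850178940650731808541404329257984355887275200 + 68277718023302032822393645589734310985473323898400 + 63725870155081897300900735883752023586441768971840 + 59743003270389278719594439891017522112289158411100 + 56228708960366379971383002250369432576272149092800 + 53104891795901581084083946569793352988701474143200 + 50309897490854129448079528329277913357717186030400 + 47794402616311422975675551912814017689831326728880 + 45518478682201355214929097059822873990315549265600 + 43449456923919475432432319920740016081664842480800 + 41560350101140367804935262532881754512896805851200 + 39828668846926185813062959927345014741526105607400 + 38235522093049138380540441530251214151865061383104 + 36764925089470325365904270702164628992177943637600 + 35403261197267720722722631046528901992467649428800 + 34138859011651016411196822794867155492736661949200 + 32961656976766498603914173732975184613676777054400 + 31862935077540948650450367941876011793220884485920 + 30835098462136401919790678653428398509568597889600 + 29871501635194639359797219945508761056144579205550 + 28966304615946316954954879947160010721109894987200 + 28114354480183189985691501125184716288136074546400 + 27311087209320813128957458235893724394189329559360 + 26552445897950790542041973284896676494350737071600 + 25834812225033201608473271304223793345854771204800 + 25154948745427064724039764164638956678858593015200 + 24509950059646883577269513801443085994785295758400 + 23897201308155711487837775956407008844915663364440 + 23314342739664108768622220445275130580405525233600 + 22759239341100677607464548529911436995157774632800 + 22229954705261126965430489261773961716200617083200 + 21724728461959737716216159960370008040832421240400 + 21241956718360632433633578627917341195480589657280 + 20780175050570183902467631266440877256448402925600 + 20338043666515499138585341239495326676523968820800 + 19914334423463092906531479963672507370763052803700 + 19507919435229152234969613025638374567278092542400 + 19117761046524569190270220765125607075932530691552 + 18742902986788793323794334083456477525424049697600 + 18382462544735162682952135351082314496088971818800 + 18035623628796763387047378080307176486728802539200 + 17701630598633860361361315523264450996233824714400 + 17379782769567790172972927968296006432665936992320 + 17069429505825508205598411397433577746368330974600 + 16769965830284709816026509443092637785905728676800 + 16480828488383249301957086866487592306838388527200 + 16201492412308956940906966750106446674519093806400 + 15931467538770474325225183970938005896610442242960 + 15670295939774237041205098987807874652403713681600 + 15417549231068200959895339326714199254784298944800 + 15172826227400451738309699019940957996771849755200 + 14935750817597319679898609972754380528072289602775 + 14705970035788130146361708280865851596871177455040 + 14483152307973158477477439973580005360554947493600 + 14266985855615350141992702063526572444725769172800 + 14057177240091594992845750562592358144068037273200 + 13853450033713455934978420844293918170965601950400 + 13655543604660406564478729117946862197094664779680 + 13463212004594767035401563919102540194318683585600 + 13276222948975395271020986642448338247175368535800 + 13094356881181211774157685455565484298583925131200 + 12917406112516600804236635652111896672927385602400 + 12745174031016379460180147176750404717288353794368 + 12577474372713532362019882082319478339429296507600 + 12414130549691278694980662834497147451904240708800 + 12254975029823441788634756900721542997392647879200 + 12099848763623145057133051117168105744261095374400 + 11948600654077855743918887978203504422457831682220 + 11801087065755906907574210348842967330822549809600 + 11657171369832054384311110222637565290202762616800 + 11516723522002752524259169135617835587911163067200 + 11379619670550338803732274264955718497578887316400 + 11245741792073275994276600450073886515254429818560 + 11114977352630563482715244630886980858100308541600 + 10987218992255499534638057910991728204558925684800 + 10862364230979868858108079980185004020416210620200 + 10740315194676724264196753238834610716816028478400 + 10620978359180316216816789313958670597740294828640 + 10504264311277235818829791629189893997765126753600 + 10390087525285091951233815633220438628224201462800 + 10278366154045467306596892884476132836522865963200 + 10169021833257749569292670619747663338261984410400 + 10061979498170825889615905665855582671543437206080 + 9957167211731546453265739981836253685381526401850 + 9854516003363179994984649878930725296872438500800 + 9753959717614576117484806512819187283639046271200 + 9655434871982105651651626649053336907036631662400 + 9558880523262284595135110382562803537966265345776 + 9464238141843846133797138992636439146501252817600 + 9371451493394396661897167041728238762712024848800 + 9280466527439111257412728526760003434918704219200 + 9191231272367581341476067675541157248044485909400 + 9103695736440271042985819411964574798063109853120 + 9017811814398381693523689040153588243364401269600 + 8933533199310546350593561105198881811183425556800 + 8850815299316930180680657761632225498116912357200 + 8769615158956224399206523286754865631161711326400 + 8689891384783895086486463984148003216332968496160 + 8611604075011067202824423768074597781951590401600 + 8534714752912754102799205698716788873184165487300 + 8459186303771933270031071135011330564571916235200 = 5074830447177349364339044653982095418039431042624055, so H_113 = 5074830447177349364339044653982095418039431042624055/955888052326228459513511038256280353796626534577600; reducing by gcd(5074830447177349364339044653982095418039431042624055, 955888052326228459513511038256280353796626534577600) = 55 gives 92269644494133624806164448254219916691626018956801/17379782769567790172972927968296006432665936992320 ≈ 5.30902. (The PNT-adjacent estimate ln(113) + γ ≈ 5.30460 matches within O(1/n).)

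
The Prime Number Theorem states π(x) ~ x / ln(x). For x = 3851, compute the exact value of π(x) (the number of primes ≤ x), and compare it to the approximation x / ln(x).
π(3851) = 534;  x/ln(x) ≈ 466.44;  relative error ≈ 12.65%.

Directly count primes up to 3851: π(3851) = 534. The PNT approximation gives 3851/ln(3851) ≈ 3851/8.25609 ≈ 466.44. Relative error (π(x) − x/ln(x)) / π(x) ≈ 12.65%; the approximation is known to undercount slightly (Li(x) is a better estimate).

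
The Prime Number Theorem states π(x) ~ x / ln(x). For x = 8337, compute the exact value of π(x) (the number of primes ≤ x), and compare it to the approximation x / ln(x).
π(8337) = 1045;  x/ln(x) ≈ 923.41;  relative error ≈ 11.64%.

Directly count primes up to 8337: π(8337) = 1045. The PNT approximation gives 8337/ln(8337) ≈ 8337/9.02846 ≈ 923.41. Relative error (π(x) − x/ln(x)) / π(x) ≈ 11.64%; the approximation is known to undercount slightly (Li(x) is a better estimate).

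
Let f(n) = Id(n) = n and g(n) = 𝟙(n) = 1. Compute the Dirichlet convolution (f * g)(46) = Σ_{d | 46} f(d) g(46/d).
(Id * 𝟙)(46) = 72

Divisors of 46: [1, 2, 23, 46]. For each d | 46:
  d = 1: Id(1) · 𝟙(46/1) = 1 · 1 = 1
  d = 2: Id(2) · 𝟙(46/2) = 2 · 1 = 2
  d = 23: Id(23) · 𝟙(46/23) = 23 · 1 = 23
  d = 46: Id(46) · 𝟙(46/46) = 46 · 1 = 46
Summing: (Id * 𝟙)(46) = 1 + 2 + 23 + 46 = 72.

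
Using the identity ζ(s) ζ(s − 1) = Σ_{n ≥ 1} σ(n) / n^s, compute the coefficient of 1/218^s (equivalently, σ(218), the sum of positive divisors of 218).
σ(218) = 330

In the product (Σ m^0/m^s)(Σ k / k^s) = Σ (Σ_{d | n} d) / n^s, the coefficient of 1/n^s is σ(n) = Σ_{d | n} d. For n = 218, divisors are [1, 2, 109, 218]; summing: σ(218) = 330.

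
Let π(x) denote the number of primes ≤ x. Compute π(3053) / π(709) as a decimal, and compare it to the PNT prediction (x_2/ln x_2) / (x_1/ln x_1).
π(3053)/π(709) = 437/127 ≈ 3.4409;  PNT prediction ≈ 3.5225.

π(709) = 127 and π(3053) = 437, so π(3053)/π(709) ≈ 3.4409. The PNT-predicted ratio is (3053/ln(3053)) / (709/ln(709)) ≈ 3.5225. The two agree to within a few percent, as expected.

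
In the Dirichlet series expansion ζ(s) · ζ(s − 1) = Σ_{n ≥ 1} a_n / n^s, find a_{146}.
σ(146) = 222

In the product (Σ m^0/m^s)(Σ k / k^s) = Σ (Σ_{d | n} d) / n^s, the coefficient of 1/n^s is σ(n) = Σ_{d | n} d. For n = 146, divisors are [1, 2, 73, 146]; summing: σ(146) = 222.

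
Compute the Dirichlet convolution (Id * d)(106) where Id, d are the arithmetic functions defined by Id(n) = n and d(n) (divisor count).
(Id * d)(106) = 220

Divisors of 106: [1, 2, 53, 106]. For each d | 106:
  d = 1: Id(1) · d(106/1) = 1 · 4 = 4
  d = 2: Id(2) · d(106/2) = 2 · 2 = 4
  d = 53: Id(53) · d(106/53) = 53 · 2 = 106
  d = 106: Id(106) · d(106/106) = 106 · 1 = 106
Summing: (Id * d)(106) = 4 + 4 + 106 + 106 = 220.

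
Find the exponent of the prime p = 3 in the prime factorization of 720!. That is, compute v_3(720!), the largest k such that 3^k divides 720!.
v_3(720!) = 356

Legendre's formula: v_p(n!) = Σ_{k ≥ 1} ⌊n / p^k⌋. For p = 3, n = 720, the terms are:
  ⌊720/3^1⌋ = ⌊720/3⌋ = 240
  ⌊720/3^2⌋ = ⌊720/9⌋ = 80
  ⌊720/3^3⌋ = ⌊720/27⌋ = 26
  ⌊720/3^4⌋ = ⌊720/81⌋ = 8
  ⌊720/3^5⌋ = ⌊720/243⌋ = 2
(the next term ⌊720/3^6⌋ = 0, terminating the sum). Summing: v_3(720!) = 240 + 80 + 26 + 8 + 2 = 356.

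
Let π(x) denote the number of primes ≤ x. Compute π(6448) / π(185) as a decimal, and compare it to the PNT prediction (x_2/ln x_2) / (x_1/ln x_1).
π(6448)/π(185) = 836/42 ≈ 19.9048;  PNT prediction ≈ 20.7433.

π(185) = 42 and π(6448) = 836, so π(6448)/π(185) ≈ 19.9048. The PNT-predicted ratio is (6448/ln(6448)) / (185/ln(185)) ≈ 20.7433. The two agree to within a few percent, as expected.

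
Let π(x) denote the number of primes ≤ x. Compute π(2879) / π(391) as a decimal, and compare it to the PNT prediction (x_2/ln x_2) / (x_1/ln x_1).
π(2879)/π(391) = 417/77 ≈ 5.4156;  PNT prediction ≈ 5.5176.

π(391) = 77 and π(2879) = 417, so π(2879)/π(391) ≈ 5.4156. The PNT-predicted ratio is (2879/ln(2879)) / (391/ln(391)) ≈ 5.5176. The two agree to within a few percent, as expected.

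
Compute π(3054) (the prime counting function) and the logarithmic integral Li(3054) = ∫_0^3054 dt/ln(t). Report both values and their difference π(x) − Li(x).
π(3054) = 437;  Li(3054) ≈ 449.50;  π(x) − Li(x) ≈ -12.50.

Direct count of primes ≤ 3054 gives π(3054) = 437. Numerical evaluation of the logarithmic integral gives Li(3054) ≈ 449.50. The difference π(x) − Li(x) ≈ -12.50 is typically negative for small/moderate x (Li(x) overestimates), though Littlewood's theorem shows this sign changes infinitely often.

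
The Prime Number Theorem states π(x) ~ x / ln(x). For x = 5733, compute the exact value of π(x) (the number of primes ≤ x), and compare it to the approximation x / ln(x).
π(5733) = 753;  x/ln(x) ≈ 662.47;  relative error ≈ 12.02%.

Directly count primes up to 5733: π(5733) = 753. The PNT approximation gives 5733/ln(5733) ≈ 5733/8.65399 ≈ 662.47. Relative error (π(x) − x/ln(x)) / π(x) ≈ 12.02%; the approximation is known to undercount slightly (Li(x) is a better estimate).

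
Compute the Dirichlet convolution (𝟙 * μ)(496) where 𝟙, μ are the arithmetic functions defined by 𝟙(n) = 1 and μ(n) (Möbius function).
(𝟙 * μ)(496) = 0

Divisors of 496: [1, 2, 4, 8, 16, 31, 62, 124, 248, 496]. For each d | 496:
  d = 1: 𝟙(1) · μ(496/1) = 1 · 0 = 0
  d = 2: 𝟙(2) · μ(496/2) = 1 · 0 = 0
  d = 4: 𝟙(4) · μ(496/4) = 1 · 0 = 0
  d = 8: 𝟙(8) · μ(496/8) = 1 · 1 = 1
  d = 16: 𝟙(16) · μ(496/16) = 1 · -1 = -1
  d = 31: 𝟙(31) · μ(496/31) = 1 · 0 = 0
  d = 62: 𝟙(62) · μ(496/62) = 1 · 0 = 0
  d = 124: 𝟙(124) · μ(496/124) = 1 · 0 = 0
  d = 248: 𝟙(248) · μ(496/248) = 1 · -1 = -1
  d = 496: 𝟙(496) · μ(496/496) = 1 · 1 = 1
Summing: (𝟙 * μ)(496) = 0 + 0 + 0 + 1 + -1 + 0 + 0 + 0 + -1 + 1 = 0.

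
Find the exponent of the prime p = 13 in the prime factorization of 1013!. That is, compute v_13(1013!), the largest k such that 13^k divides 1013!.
v_13(1013!) = 82

Legendre's formula: v_p(n!) = Σ_{k ≥ 1} ⌊n / p^k⌋. For p = 13, n = 1013, the terms are:
  ⌊1013/13^1⌋ = ⌊1013/13⌋ = 77
  ⌊1013/13^2⌋ = ⌊1013/169⌋ = 5
(the next term ⌊1013/13^3⌋ = 0, terminating the sum). Summing: v_13(1013!) = 77 + 5 = 82.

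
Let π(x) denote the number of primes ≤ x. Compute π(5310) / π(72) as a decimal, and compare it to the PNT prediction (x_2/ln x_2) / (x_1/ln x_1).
π(5310)/π(72) = 704/20 ≈ 35.2000;  PNT prediction ≈ 36.7718.

π(72) = 20 and π(5310) = 704, so π(5310)/π(72) ≈ 35.2000. The PNT-predicted ratio is (5310/ln(5310)) / (72/ln(72)) ≈ 36.7718. The two agree to within a few percent, as expected.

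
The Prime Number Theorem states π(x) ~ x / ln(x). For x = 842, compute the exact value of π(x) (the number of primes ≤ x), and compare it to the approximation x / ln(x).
π(842) = 146;  x/ln(x) ≈ 125.00;  relative error ≈ 14.38%.

Directly count primes up to 842: π(842) = 146. The PNT approximation gives 842/ln(842) ≈ 842/6.73578 ≈ 125.00. Relative error (π(x) − x/ln(x)) / π(x) ≈ 14.38%; the approximation is known to undercount slightly (Li(x) is a better estimate).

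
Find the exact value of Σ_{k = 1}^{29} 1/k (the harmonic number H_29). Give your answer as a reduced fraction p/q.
H_29 = 9227046511387/2329089562800

Direct summation: H_29 = 1 + 1/2 + ... + 1/29. The least common denominator is lcm(1, ..., 29) = 2329089562800; over this denominator the numerator is 2329089562800 + 1164544781400 + 776363187600 + 582272390700 + 465817912560 + 388181593800 + 332727080400 + 291136195350 + 258787729200 + 232908956280 + 211735414800 + 194090796900 + 179160735600 + 166363540200 + 155272637520 + 145568097675 + 137005268400 + 129393864600 + 122583661200 + 116454478140 + 110909026800 + 105867707400 + 101264763600 + 97045398450 + 93163582512 + 89580367800 + 86262576400 + 83181770100 + 80313433200 = 9227046511387, so H_29 = 9227046511387/2329089562800 (already in lowest terms) ≈ 3.96165. (The PNT-adjacent estimate ln(29) + γ ≈ 3.94451 matches within O(1/n).)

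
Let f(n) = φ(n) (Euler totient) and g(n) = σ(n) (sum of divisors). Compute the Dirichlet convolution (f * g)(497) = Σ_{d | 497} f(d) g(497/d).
(φ * σ)(497) = 1988

Divisors of 497: [1, 7, 71, 497]. For each d | 497:
  d = 1: φ(1) · σ(497/1) = 1 · 576 = 576
  d = 7: φ(7) · σ(497/7) = 6 · 72 = 432
  d = 71: φ(71) · σ(497/71) = 70 · 8 = 560
  d = 497: φ(497) · σ(497/497) = 420 · 1 = 420
Summing: (φ * σ)(497) = 576 + 432 + 560 + 420 = 1988.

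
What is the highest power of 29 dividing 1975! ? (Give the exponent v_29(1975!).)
v_29(1975!) = 70

Legendre's formula: v_p(n!) = Σ_{k ≥ 1} ⌊n / p^k⌋. For p = 29, n = 1975, the terms are:
  ⌊1975/29^1⌋ = ⌊1975/29⌋ = 68
  ⌊1975/29^2⌋ = ⌊1975/841⌋ = 2
(the next term ⌊1975/29^3⌋ = 0, terminating the sum). Summing: v_29(1975!) = 68 + 2 = 70.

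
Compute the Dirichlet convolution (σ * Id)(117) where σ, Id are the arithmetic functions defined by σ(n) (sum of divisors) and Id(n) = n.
(σ * Id)(117) = 918

Divisors of 117: [1, 3, 9, 13, 39, 117]. For each d | 117:
  d = 1: σ(1) · Id(117/1) = 1 · 117 = 117
  d = 3: σ(3) · Id(117/3) = 4 · 39 = 156
  d = 9: σ(9) · Id(117/9) = 13 · 13 = 169
  d = 13: σ(13) · Id(117/13) = 14 · 9 = 126
  d = 39: σ(39) · Id(117/39) = 56 · 3 = 168
  d = 117: σ(117) · Id(117/117) = 182 · 1 = 182
Summing: (σ * Id)(117) = 117 + 156 + 169 + 126 + 168 + 182 = 918.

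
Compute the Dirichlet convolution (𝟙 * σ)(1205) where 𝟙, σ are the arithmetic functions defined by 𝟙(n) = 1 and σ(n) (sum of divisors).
(𝟙 * σ)(1205) = 1701

Divisors of 1205: [1, 5, 241, 1205]. For each d | 1205:
  d = 1: 𝟙(1) · σ(1205/1) = 1 · 1452 = 1452
  d = 5: 𝟙(5) · σ(1205/5) = 1 · 242 = 242
  d = 241: 𝟙(241) · σ(1205/241) = 1 · 6 = 6
  d = 1205: 𝟙(1205) · σ(1205/1205) = 1 · 1 = 1
Summing: (𝟙 * σ)(1205) = 1452 + 242 + 6 + 1 = 1701.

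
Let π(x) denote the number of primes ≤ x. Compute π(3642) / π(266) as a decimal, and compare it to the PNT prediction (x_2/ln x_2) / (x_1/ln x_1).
π(3642)/π(266) = 509/56 ≈ 9.0893;  PNT prediction ≈ 9.3226.

π(266) = 56 and π(3642) = 509, so π(3642)/π(266) ≈ 9.0893. The PNT-predicted ratio is (3642/ln(3642)) / (266/ln(266)) ≈ 9.3226. The two agree to within a few percent, as expected.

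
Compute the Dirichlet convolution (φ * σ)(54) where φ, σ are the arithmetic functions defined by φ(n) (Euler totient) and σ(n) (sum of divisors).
(φ * σ)(54) = 432

Divisors of 54: [1, 2, 3, 6, 9, 18, 27, 54]. For each d | 54:
  d = 1: φ(1) · σ(54/1) = 1 · 120 = 120
  d = 2: φ(2) · σ(54/2) = 1 · 40 = 40
  d = 3: φ(3) · σ(54/3) = 2 · 39 = 78
  d = 6: φ(6) · σ(54/6) = 2 · 13 = 26
  d = 9: φ(9) · σ(54/9) = 6 · 12 = 72
  d = 18: φ(18) · σ(54/18) = 6 · 4 = 24
  d = 27: φ(27) · σ(54/27) = 18 · 3 = 54
  d = 54: φ(54) · σ(54/54) = 18 · 1 = 18
Summing: (φ * σ)(54) = 120 + 40 + 78 + 26 + 72 + 24 + 54 + 18 = 432.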